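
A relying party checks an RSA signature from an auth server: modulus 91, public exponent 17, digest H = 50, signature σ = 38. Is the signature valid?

Squares mod 91: σ^1≡38, σ^2≡79, σ^4≡53, σ^8≡79, σ^16≡53
17 = 16 + 1, so σ^17 ≡ 53·38 ≡ 12 (mod 91)
The recovered value 12 does not match the digest 50.

invalid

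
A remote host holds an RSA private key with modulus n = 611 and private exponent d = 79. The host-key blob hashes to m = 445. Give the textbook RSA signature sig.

m^79 mod 611 = 185

185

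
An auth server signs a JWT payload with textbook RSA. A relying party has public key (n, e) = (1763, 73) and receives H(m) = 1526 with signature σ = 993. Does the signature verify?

Squares mod 1763: σ^1≡993, σ^2≡532, σ^4≡944, σ^8≡821, σ^16≡575, σ^32≡944, σ^64≡821
73 = 64 + 8 + 1, so σ^73 ≡ 821·821·993 ≡ 1526 (mod 1763)
Since 1526 equals the digest 1526, verification succeeds.

verifies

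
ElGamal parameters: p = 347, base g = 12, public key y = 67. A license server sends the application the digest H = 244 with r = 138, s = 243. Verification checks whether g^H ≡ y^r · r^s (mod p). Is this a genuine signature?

forged

Left side g^H mod p:
12^2 = 144
12^4 ≡ 144^2 = 20736 ≡ 263
12^8 ≡ 263^2 = 69169 ≡ 116
12^16 ≡ 116^2 = 13456 ≡ 270
12^32 ≡ 270^2 = 72900 ≡ 30
12^64 ≡ 30^2 = 900 ≡ 206
12^128 ≡ 206^2 = 42436 ≡ 102
244 = 128 + 64 + 32 + 16 + 4, so 12^244 ≡ 102·206·30·270·263 ≡ 25 (mod 347)
Right side y^r · r^s mod p:
67^2 = 4489 ≡ 325
67^4 ≡ 325^2 = 105625 ≡ 137
67^8 ≡ 137^2 = 18769 ≡ 31
67^16 ≡ 31^2 = 961 ≡ 267
67^32 ≡ 267^2 = 71289 ≡ 154
67^64 ≡ 154^2 = 23716 ≡ 120
67^128 ≡ 120^2 = 14400 ≡ 173
138 = 128 + 8 + 2, so 67^138 ≡ 173·31·325 ≡ 341 (mod 347)
138^2 = 19044 ≡ 306
138^4 ≡ 306^2 = 93636 ≡ 293
138^8 ≡ 293^2 = 85849 ≡ 140
138^16 ≡ 140^2 = 19600 ≡ 168
138^32 ≡ 168^2 = 28224 ≡ 117
138^64 ≡ 117^2 = 13689 ≡ 156
138^128 ≡ 156^2 = 24336 ≡ 46
243 = 128 + 64 + 32 + 16 + 2 + 1, so 138^243 ≡ 46·156·117·168·306·138 ≡ 119 (mod 347)
341·119 = 40579 ≡ 327 (mod 347)
25 ≠ 327, so verification fails.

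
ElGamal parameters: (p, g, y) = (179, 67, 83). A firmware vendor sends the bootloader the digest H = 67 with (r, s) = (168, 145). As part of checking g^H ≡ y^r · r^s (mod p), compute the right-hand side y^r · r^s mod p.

138

83^2 = 6889 ≡ 87
83^4 ≡ 87^2 = 7569 ≡ 51
83^8 ≡ 51^2 = 2601 ≡ 95
83^16 ≡ 95^2 = 9025 ≡ 75
83^32 ≡ 75^2 = 5625 ≡ 76
83^64 ≡ 76^2 = 5776 ≡ 48
83^128 ≡ 48^2 = 2304 ≡ 156
168 = 128 + 32 + 8, so 83^168 ≡ 156·76·95 ≡ 52 (mod 179)
168^2 = 28224 ≡ 121
168^4 ≡ 121^2 = 14641 ≡ 142
168^8 ≡ 142^2 = 20164 ≡ 116
168^16 ≡ 116^2 = 13456 ≡ 31
168^32 ≡ 31^2 = 961 ≡ 66
168^64 ≡ 66^2 = 4356 ≡ 60
168^128 ≡ 60^2 = 3600 ≡ 20
145 = 128 + 16 + 1, so 168^145 ≡ 20·31·168 ≡ 161 (mod 179)
y^r · r^s ≡ 52·161 = 8372 ≡ 138 (mod 179)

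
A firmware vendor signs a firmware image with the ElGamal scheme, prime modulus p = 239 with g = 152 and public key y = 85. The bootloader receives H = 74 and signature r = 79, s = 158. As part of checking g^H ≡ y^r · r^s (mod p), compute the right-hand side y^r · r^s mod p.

Squares mod 239: 85^1≡85, 85^2≡55, 85^4≡157, 85^8≡32, 85^16≡68, 85^32≡83, 85^64≡197
79 = 64 + 8 + 4 + 2 + 1, so 85^79 ≡ 197·32·157·55·85 ≡ 62 (mod 239)
Squares mod 239: 79^1≡79, 79^2≡27, 79^4≡12, 79^8≡144, 79^16≡182, 79^32≡142, 79^64≡88, 79^128≡96
158 = 128 + 16 + 8 + 4 + 2, so 79^158 ≡ 96·182·144·12·27 ≡ 80 (mod 239)
y^r · r^s ≡ 62·80 = 4960 ≡ 180 (mod 239)

180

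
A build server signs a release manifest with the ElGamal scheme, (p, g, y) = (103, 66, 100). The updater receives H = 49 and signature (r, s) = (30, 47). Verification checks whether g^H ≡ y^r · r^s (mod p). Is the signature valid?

valid

Left side g^H mod p:
66^2 = 4356 ≡ 30
66^4 ≡ 30^2 = 900 ≡ 76
66^8 ≡ 76^2 = 5776 ≡ 8
66^16 ≡ 8^2 = 64
66^32 ≡ 64^2 = 4096 ≡ 79
49 = 32 + 16 + 1, so 66^49 ≡ 79·64·66 ≡ 79 (mod 103)
Right side y^r · r^s mod p:
100^2 = 10000 ≡ 9
100^4 ≡ 9^2 = 81
100^8 ≡ 81^2 = 6561 ≡ 72
100^16 ≡ 72^2 = 5184 ≡ 34
30 = 16 + 8 + 4 + 2, so 100^30 ≡ 34·72·81·9 ≡ 14 (mod 103)
30^2 = 900 ≡ 76
30^4 ≡ 76^2 = 5776 ≡ 8
30^8 ≡ 8^2 = 64
30^16 ≡ 64^2 = 4096 ≡ 79
30^32 ≡ 79^2 = 6241 ≡ 61
47 = 32 + 8 + 4 + 2 + 1, so 30^47 ≡ 61·64·8·76·30 ≡ 13 (mod 103)
14·13 = 182 ≡ 79 (mod 103)
79 ≡ 79 (mod 103), so the signature is genuine.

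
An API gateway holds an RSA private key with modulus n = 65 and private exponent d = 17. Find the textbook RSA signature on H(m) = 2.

32

(H(m))^2 ≡ 2^2 = 4
(H(m))^4 ≡ 4^2 = 16
(H(m))^8 ≡ 16^2 = 256 ≡ 61
(H(m))^16 ≡ 61^2 = 3721 ≡ 16
17 = 16 + 1, so (H(m))^17 ≡ 16·2 ≡ 32 (mod 65)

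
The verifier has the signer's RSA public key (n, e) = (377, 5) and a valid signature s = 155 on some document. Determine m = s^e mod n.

298

s^2 ≡ 155^2 = 24025 ≡ 274
s^4 ≡ 274^2 = 75076 ≡ 53
5 = 4 + 1, so s^5 ≡ 53·155 ≡ 298 (mod 377)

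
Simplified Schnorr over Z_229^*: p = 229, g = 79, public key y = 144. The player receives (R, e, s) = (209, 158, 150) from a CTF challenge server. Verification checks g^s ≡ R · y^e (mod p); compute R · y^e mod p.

26

144^158 mod 229 = 159
R · y^e ≡ 209·159 = 33231 ≡ 26 (mod 229)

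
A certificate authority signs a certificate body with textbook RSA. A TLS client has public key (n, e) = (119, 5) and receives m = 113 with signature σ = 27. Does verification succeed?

fails

σ^2 ≡ 27^2 = 729 ≡ 15
σ^4 ≡ 15^2 = 225 ≡ 106
5 = 4 + 1, so σ^5 ≡ 106·27 ≡ 6 (mod 119)
The recovered value 6 does not match the digest 113.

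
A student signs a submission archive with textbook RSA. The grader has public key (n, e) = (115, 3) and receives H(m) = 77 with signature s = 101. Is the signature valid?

invalid

Squares mod 115: s^1≡101, s^2≡81
3 = 2 + 1, so s^3 ≡ 81·101 ≡ 16 (mod 115)
s^3 mod 115 = 16, but H(m) = 77.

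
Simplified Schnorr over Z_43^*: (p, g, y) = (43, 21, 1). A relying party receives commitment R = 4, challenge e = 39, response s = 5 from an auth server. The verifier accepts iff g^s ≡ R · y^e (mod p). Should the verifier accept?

g^s mod p:
21^2 = 441 ≡ 11
21^4 ≡ 11^2 = 121 ≡ 35
5 = 4 + 1, so 21^5 ≡ 35·21 ≡ 4 (mod 43)
R · y^e mod p:
1^2 = 1
1^4 ≡ 1^2 = 1
1^8 ≡ 1^2 = 1
1^16 ≡ 1^2 = 1
1^32 ≡ 1^2 = 1
39 = 32 + 4 + 2 + 1, so 1^39 ≡ 1·1·1·1 ≡ 1 (mod 43)
4·1 = 4 ≡ 4 (mod 43)
4 ≡ 4 (mod 43); signature holds.

accept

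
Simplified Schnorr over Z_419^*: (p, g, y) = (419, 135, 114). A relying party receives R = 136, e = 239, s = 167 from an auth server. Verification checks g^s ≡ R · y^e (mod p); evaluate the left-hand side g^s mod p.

47

135^167 mod 419 = 47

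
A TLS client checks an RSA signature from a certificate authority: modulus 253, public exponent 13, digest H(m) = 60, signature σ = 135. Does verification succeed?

passes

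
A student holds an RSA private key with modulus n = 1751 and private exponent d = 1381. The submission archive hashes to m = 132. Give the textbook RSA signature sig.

m^2 ≡ 132^2 = 17424 ≡ 1665
m^4 ≡ 1665^2 = 2772225 ≡ 392
m^8 ≡ 392^2 = 153664 ≡ 1327
m^16 ≡ 1327^2 = 1760929 ≡ 1174
m^32 ≡ 1174^2 = 1378276 ≡ 239
m^64 ≡ 239^2 = 57121 ≡ 1089
m^128 ≡ 1089^2 = 1185921 ≡ 494
m^256 ≡ 494^2 = 244036 ≡ 647
m^512 ≡ 647^2 = 418609 ≡ 120
m^1024 ≡ 120^2 = 14400 ≡ 392
1381 = 1024 + 256 + 64 + 32 + 4 + 1, so m^1381 ≡ 392·647·1089·239·392·132 ≡ 1628 (mod 1751)

1628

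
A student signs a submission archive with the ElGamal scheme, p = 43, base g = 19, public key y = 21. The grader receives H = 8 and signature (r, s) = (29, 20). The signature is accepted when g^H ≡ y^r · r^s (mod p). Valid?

Left side g^H mod p:
19^2 = 361 ≡ 17
19^4 ≡ 17^2 = 289 ≡ 31
19^8 ≡ 31^2 = 961 ≡ 15
Right side y^r · r^s mod p:
21^2 = 441 ≡ 11
21^4 ≡ 11^2 = 121 ≡ 35
21^8 ≡ 35^2 = 1225 ≡ 21
21^16 ≡ 21^2 = 441 ≡ 11
29 = 16 + 8 + 4 + 1, so 21^29 ≡ 11·21·35·21 ≡ 21 (mod 43)
29^2 = 841 ≡ 24
29^4 ≡ 24^2 = 576 ≡ 17
29^8 ≡ 17^2 = 289 ≡ 31
29^16 ≡ 31^2 = 961 ≡ 15
20 = 16 + 4, so 29^20 ≡ 15·17 ≡ 40 (mod 43)
21·40 = 840 ≡ 23 (mod 43)
15 ≠ 23, so verification fails.

no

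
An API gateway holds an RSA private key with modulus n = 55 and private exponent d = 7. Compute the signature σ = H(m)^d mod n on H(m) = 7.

(H(m))^2 ≡ 7^2 = 49
(H(m))^4 ≡ 49^2 = 2401 ≡ 36
7 = 4 + 2 + 1, so (H(m))^7 ≡ 36·49·7 ≡ 28 (mod 55)

28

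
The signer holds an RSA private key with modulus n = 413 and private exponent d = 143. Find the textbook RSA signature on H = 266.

Squares mod 413: H^1≡266, H^2≡133, H^4≡343, H^8≡357, H^16≡245, H^32≡140, H^64≡189, H^128≡203
143 = 128 + 8 + 4 + 2 + 1, so H^143 ≡ 203·357·343·133·266 ≡ 350 (mod 413)

350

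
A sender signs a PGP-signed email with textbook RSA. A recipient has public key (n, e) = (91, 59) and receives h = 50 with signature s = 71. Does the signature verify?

s^2 ≡ 71^2 = 5041 ≡ 36
s^4 ≡ 36^2 = 1296 ≡ 22
s^8 ≡ 22^2 = 484 ≡ 29
s^16 ≡ 29^2 = 841 ≡ 22
s^32 ≡ 22^2 = 484 ≡ 29
59 = 32 + 16 + 8 + 2 + 1, so s^59 ≡ 29·22·29·36·71 ≡ 50 (mod 91)
s^59 mod 91 = 50 matches h.

verifies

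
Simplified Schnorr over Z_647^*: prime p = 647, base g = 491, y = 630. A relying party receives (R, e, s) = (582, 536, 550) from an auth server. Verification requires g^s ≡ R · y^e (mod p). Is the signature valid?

g^s mod p:
Squares mod 647: 491^1≡491, 491^2≡397, 491^4≡388, 491^8≡440, 491^16≡147, 491^32≡258, 491^64≡570, 491^128≡106, 491^256≡237, 491^512≡527
550 = 512 + 32 + 4 + 2, so 491^550 ≡ 527·258·388·397 ≡ 271 (mod 647)
R · y^e mod p:
Squares mod 647: 630^1≡630, 630^2≡289, 630^4≡58, 630^8≡129, 630^16≡466, 630^32≡411, 630^64≡54, 630^128≡328, 630^256≡182, 630^512≡127
536 = 512 + 16 + 8, so 630^536 ≡ 127·466·129 ≡ 525 (mod 647)
582·525 = 305550 ≡ 166 (mod 647)
271 ≠ 166; the check fails.

invalid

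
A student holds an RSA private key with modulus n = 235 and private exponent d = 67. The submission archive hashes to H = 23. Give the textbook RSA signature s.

137

H^2 ≡ 23^2 = 529 ≡ 59
H^4 ≡ 59^2 = 3481 ≡ 191
H^8 ≡ 191^2 = 36481 ≡ 56
H^16 ≡ 56^2 = 3136 ≡ 81
H^32 ≡ 81^2 = 6561 ≡ 216
H^64 ≡ 216^2 = 46656 ≡ 126
67 = 64 + 2 + 1, so H^67 ≡ 126·59·23 ≡ 137 (mod 235)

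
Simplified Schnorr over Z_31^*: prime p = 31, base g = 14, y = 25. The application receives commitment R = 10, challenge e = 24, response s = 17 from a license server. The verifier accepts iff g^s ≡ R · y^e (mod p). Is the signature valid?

g^s mod p:
14^2 = 196 ≡ 10
14^4 ≡ 10^2 = 100 ≡ 7
14^8 ≡ 7^2 = 49 ≡ 18
14^16 ≡ 18^2 = 324 ≡ 14
17 = 16 + 1, so 14^17 ≡ 14·14 ≡ 10 (mod 31)
R · y^e mod p:
25^2 = 625 ≡ 5
25^4 ≡ 5^2 = 25
25^8 ≡ 25^2 = 625 ≡ 5
25^16 ≡ 5^2 = 25
24 = 16 + 8, so 25^24 ≡ 25·5 ≡ 1 (mod 31)
10·1 = 10 ≡ 10 (mod 31)
10 ≡ 10 (mod 31); signature holds.

valid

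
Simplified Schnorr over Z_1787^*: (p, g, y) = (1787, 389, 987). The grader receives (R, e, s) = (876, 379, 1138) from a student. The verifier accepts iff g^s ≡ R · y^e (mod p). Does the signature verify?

does not verify

g^s mod p:
Squares mod 1787: 389^1≡389, 389^2≡1213, 389^4≡668, 389^8≡1261, 389^16≡1478, 389^32≡770, 389^64≡1403, 389^128≡922, 389^256≡1259, 389^512≡12, 389^1024≡144
1138 = 1024 + 64 + 32 + 16 + 2, so 389^1138 ≡ 144·1403·770·1478·1213 ≡ 892 (mod 1787)
R · y^e mod p:
Squares mod 1787: 987^1≡987, 987^2≡254, 987^4≡184, 987^8≡1690, 987^16≡474, 987^32≡1301, 987^64≡312, 987^128≡846, 987^256≡916
379 = 256 + 64 + 32 + 16 + 8 + 2 + 1, so 987^379 ≡ 916·312·1301·474·1690·254·987 ≡ 1203 (mod 1787)
876·1203 = 1053828 ≡ 1285 (mod 1787)
892 ≠ 1285; the check fails.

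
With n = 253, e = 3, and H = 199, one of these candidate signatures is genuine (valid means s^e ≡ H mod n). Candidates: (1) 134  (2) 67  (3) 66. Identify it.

Candidate 1: Squares mod 253: 134^1≡134, 134^2≡246; 3 = 2 + 1, so 134^3 ≡ 246·134 ≡ 74 (mod 253)
Candidate 2: Squares mod 253: 67^1≡67, 67^2≡188; 3 = 2 + 1, so 67^3 ≡ 188·67 ≡ 199 (mod 253)
  → matches H = 199
Candidate 3: Squares mod 253: 66^1≡66, 66^2≡55; 3 = 2 + 1, so 66^3 ≡ 55·66 ≡ 88 (mod 253)

2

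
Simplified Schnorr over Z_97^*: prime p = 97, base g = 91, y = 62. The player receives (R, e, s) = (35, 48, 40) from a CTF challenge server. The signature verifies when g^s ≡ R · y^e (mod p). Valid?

yes

g^s mod p:
91^2 = 8281 ≡ 36
91^4 ≡ 36^2 = 1296 ≡ 35
91^8 ≡ 35^2 = 1225 ≡ 61
91^16 ≡ 61^2 = 3721 ≡ 35
91^32 ≡ 35^2 = 1225 ≡ 61
40 = 32 + 8, so 91^40 ≡ 61·61 ≡ 35 (mod 97)
R · y^e mod p:
62^2 = 3844 ≡ 61
62^4 ≡ 61^2 = 3721 ≡ 35
62^8 ≡ 35^2 = 1225 ≡ 61
62^16 ≡ 61^2 = 3721 ≡ 35
62^32 ≡ 35^2 = 1225 ≡ 61
48 = 32 + 16, so 62^48 ≡ 61·35 ≡ 1 (mod 97)
35·1 = 35 ≡ 35 (mod 97)
35 ≡ 35 (mod 97); signature holds.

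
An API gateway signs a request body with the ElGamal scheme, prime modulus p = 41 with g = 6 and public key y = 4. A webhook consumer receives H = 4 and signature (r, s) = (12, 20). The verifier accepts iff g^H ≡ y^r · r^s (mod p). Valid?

Left side g^H mod p:
Squares mod 41: 6^1≡6, 6^2≡36, 6^4≡25
6^4 ≡ 25 (mod 41)
Right side y^r · r^s mod p:
Squares mod 41: 4^1≡4, 4^2≡16, 4^4≡10, 4^8≡18
12 = 8 + 4, so 4^12 ≡ 18·10 ≡ 16 (mod 41)
Squares mod 41: 12^1≡12, 12^2≡21, 12^4≡31, 12^8≡18, 12^16≡37
20 = 16 + 4, so 12^20 ≡ 37·31 ≡ 40 (mod 41)
16·40 = 640 ≡ 25 (mod 41)
25 ≡ 25 (mod 41), so the signature is genuine.

yes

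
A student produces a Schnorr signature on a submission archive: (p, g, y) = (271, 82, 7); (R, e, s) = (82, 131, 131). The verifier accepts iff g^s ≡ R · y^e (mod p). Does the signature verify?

does not verify

g^s mod p:
82^2 = 6724 ≡ 220
82^4 ≡ 220^2 = 48400 ≡ 162
82^8 ≡ 162^2 = 26244 ≡ 228
82^16 ≡ 228^2 = 51984 ≡ 223
82^32 ≡ 223^2 = 49729 ≡ 136
82^64 ≡ 136^2 = 18496 ≡ 68
82^128 ≡ 68^2 = 4624 ≡ 17
131 = 128 + 2 + 1, so 82^131 ≡ 17·220·82 ≡ 179 (mod 271)
R · y^e mod p:
7^2 = 49
7^4 ≡ 49^2 = 2401 ≡ 233
7^8 ≡ 233^2 = 54289 ≡ 89
7^16 ≡ 89^2 = 7921 ≡ 62
7^32 ≡ 62^2 = 3844 ≡ 50
7^64 ≡ 50^2 = 2500 ≡ 61
7^128 ≡ 61^2 = 3721 ≡ 198
131 = 128 + 2 + 1, so 7^131 ≡ 198·49·7 ≡ 164 (mod 271)
82·164 = 13448 ≡ 169 (mod 271)
179 ≠ 169; the check fails.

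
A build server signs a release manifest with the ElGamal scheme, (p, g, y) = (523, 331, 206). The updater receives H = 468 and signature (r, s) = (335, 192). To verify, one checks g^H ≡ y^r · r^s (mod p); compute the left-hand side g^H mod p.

331^2 = 109561 ≡ 254
331^4 ≡ 254^2 = 64516 ≡ 187
331^8 ≡ 187^2 = 34969 ≡ 451
331^16 ≡ 451^2 = 203401 ≡ 477
331^32 ≡ 477^2 = 227529 ≡ 24
331^64 ≡ 24^2 = 576 ≡ 53
331^128 ≡ 53^2 = 2809 ≡ 194
331^256 ≡ 194^2 = 37636 ≡ 503
468 = 256 + 128 + 64 + 16 + 4, so 331^468 ≡ 503·194·53·477·187 ≡ 99 (mod 523)

99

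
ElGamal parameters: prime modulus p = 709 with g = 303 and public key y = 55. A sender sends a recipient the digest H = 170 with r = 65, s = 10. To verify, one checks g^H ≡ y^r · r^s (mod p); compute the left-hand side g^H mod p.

129

303^2 = 91809 ≡ 348
303^4 ≡ 348^2 = 121104 ≡ 574
303^8 ≡ 574^2 = 329476 ≡ 500
303^16 ≡ 500^2 = 250000 ≡ 432
303^32 ≡ 432^2 = 186624 ≡ 157
303^64 ≡ 157^2 = 24649 ≡ 543
303^128 ≡ 543^2 = 294849 ≡ 614
170 = 128 + 32 + 8 + 2, so 303^170 ≡ 614·157·500·348 ≡ 129 (mod 709)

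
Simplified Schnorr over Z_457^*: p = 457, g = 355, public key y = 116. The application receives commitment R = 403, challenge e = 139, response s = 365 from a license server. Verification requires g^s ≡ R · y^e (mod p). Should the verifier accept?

g^s mod p:
355^2 = 126025 ≡ 350
355^4 ≡ 350^2 = 122500 ≡ 24
355^8 ≡ 24^2 = 576 ≡ 119
355^16 ≡ 119^2 = 14161 ≡ 451
355^32 ≡ 451^2 = 203401 ≡ 36
355^64 ≡ 36^2 = 1296 ≡ 382
355^128 ≡ 382^2 = 145924 ≡ 141
355^256 ≡ 141^2 = 19881 ≡ 230
365 = 256 + 64 + 32 + 8 + 4 + 1, so 355^365 ≡ 230·382·36·119·24·355 ≡ 7 (mod 457)
R · y^e mod p:
116^2 = 13456 ≡ 203
116^4 ≡ 203^2 = 41209 ≡ 79
116^8 ≡ 79^2 = 6241 ≡ 300
116^16 ≡ 300^2 = 90000 ≡ 428
116^32 ≡ 428^2 = 183184 ≡ 384
116^64 ≡ 384^2 = 147456 ≡ 302
116^128 ≡ 302^2 = 91204 ≡ 261
139 = 128 + 8 + 2 + 1, so 116^139 ≡ 261·300·203·116 ≡ 313 (mod 457)
403·313 = 126139 ≡ 7 (mod 457)
7 ≡ 7 (mod 457); signature holds.

accept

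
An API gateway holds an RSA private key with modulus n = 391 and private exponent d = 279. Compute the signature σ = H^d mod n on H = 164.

173

H^2 ≡ 164^2 = 26896 ≡ 308
H^4 ≡ 308^2 = 94864 ≡ 242
H^8 ≡ 242^2 = 58564 ≡ 305
H^16 ≡ 305^2 = 93025 ≡ 358
H^32 ≡ 358^2 = 128164 ≡ 307
H^64 ≡ 307^2 = 94249 ≡ 18
H^128 ≡ 18^2 = 324
H^256 ≡ 324^2 = 104976 ≡ 188
279 = 256 + 16 + 4 + 2 + 1, so H^279 ≡ 188·358·242·308·164 ≡ 173 (mod 391)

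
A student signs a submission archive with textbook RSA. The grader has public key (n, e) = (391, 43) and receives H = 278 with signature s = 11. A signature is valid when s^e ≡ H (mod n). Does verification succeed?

fails

s^2 ≡ 11^2 = 121
s^4 ≡ 121^2 = 14641 ≡ 174
s^8 ≡ 174^2 = 30276 ≡ 169
s^16 ≡ 169^2 = 28561 ≡ 18
s^32 ≡ 18^2 = 324
43 = 32 + 8 + 2 + 1, so s^43 ≡ 324·169·121·11 ≡ 182 (mod 391)
s^43 mod 391 = 182, but H = 278.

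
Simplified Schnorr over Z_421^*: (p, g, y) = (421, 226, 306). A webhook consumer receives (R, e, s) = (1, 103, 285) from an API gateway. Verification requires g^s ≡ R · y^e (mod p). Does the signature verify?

g^s mod p:
226^2 = 51076 ≡ 135
226^4 ≡ 135^2 = 18225 ≡ 122
226^8 ≡ 122^2 = 14884 ≡ 149
226^16 ≡ 149^2 = 22201 ≡ 309
226^32 ≡ 309^2 = 95481 ≡ 335
226^64 ≡ 335^2 = 112225 ≡ 239
226^128 ≡ 239^2 = 57121 ≡ 286
226^256 ≡ 286^2 = 81796 ≡ 122
285 = 256 + 16 + 8 + 4 + 1, so 226^285 ≡ 122·309·149·122·226 ≡ 351 (mod 421)
R · y^e mod p:
306^2 = 93636 ≡ 174
306^4 ≡ 174^2 = 30276 ≡ 385
306^8 ≡ 385^2 = 148225 ≡ 33
306^16 ≡ 33^2 = 1089 ≡ 247
306^32 ≡ 247^2 = 61009 ≡ 385
306^64 ≡ 385^2 = 148225 ≡ 33
103 = 64 + 32 + 4 + 2 + 1, so 306^103 ≡ 33·385·385·174·306 ≡ 70 (mod 421)
1·70 = 70 ≡ 70 (mod 421)
351 ≠ 70; the check fails.

does not verify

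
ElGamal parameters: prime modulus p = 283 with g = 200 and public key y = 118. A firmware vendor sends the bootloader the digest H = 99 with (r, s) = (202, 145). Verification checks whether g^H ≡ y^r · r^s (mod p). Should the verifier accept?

Left side g^H mod p:
200^2 = 40000 ≡ 97
200^4 ≡ 97^2 = 9409 ≡ 70
200^8 ≡ 70^2 = 4900 ≡ 89
200^16 ≡ 89^2 = 7921 ≡ 280
200^32 ≡ 280^2 = 78400 ≡ 9
200^64 ≡ 9^2 = 81
99 = 64 + 32 + 2 + 1, so 200^99 ≡ 81·9·97·200 ≡ 241 (mod 283)
Right side y^r · r^s mod p:
118^2 = 13924 ≡ 57
118^4 ≡ 57^2 = 3249 ≡ 136
118^8 ≡ 136^2 = 18496 ≡ 101
118^16 ≡ 101^2 = 10201 ≡ 13
118^32 ≡ 13^2 = 169
118^64 ≡ 169^2 = 28561 ≡ 261
118^128 ≡ 261^2 = 68121 ≡ 201
202 = 128 + 64 + 8 + 2, so 118^202 ≡ 201·261·101·57 ≡ 94 (mod 283)
202^2 = 40804 ≡ 52
202^4 ≡ 52^2 = 2704 ≡ 157
202^8 ≡ 157^2 = 24649 ≡ 28
202^16 ≡ 28^2 = 784 ≡ 218
202^32 ≡ 218^2 = 47524 ≡ 263
202^64 ≡ 263^2 = 69169 ≡ 117
202^128 ≡ 117^2 = 13689 ≡ 105
145 = 128 + 16 + 1, so 202^145 ≡ 105·218·202 ≡ 126 (mod 283)
94·126 = 11844 ≡ 241 (mod 283)
241 ≡ 241 (mod 283), so the signature is genuine.

accept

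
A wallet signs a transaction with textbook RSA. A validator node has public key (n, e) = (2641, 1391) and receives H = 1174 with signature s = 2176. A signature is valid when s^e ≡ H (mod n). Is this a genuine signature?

s^2 ≡ 2176^2 = 4734976 ≡ 2304
s^4 ≡ 2304^2 = 5308416 ≡ 6
s^8 ≡ 6^2 = 36
s^16 ≡ 36^2 = 1296
s^32 ≡ 1296^2 = 1679616 ≡ 2581
s^64 ≡ 2581^2 = 6661561 ≡ 959
s^128 ≡ 959^2 = 919681 ≡ 613
s^256 ≡ 613^2 = 375769 ≡ 747
s^512 ≡ 747^2 = 558009 ≡ 758
s^1024 ≡ 758^2 = 574564 ≡ 1467
1391 = 1024 + 256 + 64 + 32 + 8 + 4 + 2 + 1, so s^1391 ≡ 1467·747·959·2581·36·6·2304·2176 ≡ 2150 (mod 2641)
s^1391 mod 2641 = 2150, but H = 1174.

forged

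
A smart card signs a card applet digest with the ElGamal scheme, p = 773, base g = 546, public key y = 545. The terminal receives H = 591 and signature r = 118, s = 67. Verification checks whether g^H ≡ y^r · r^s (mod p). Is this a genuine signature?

Left side g^H mod p:
546^2 = 298116 ≡ 511
546^4 ≡ 511^2 = 261121 ≡ 620
546^8 ≡ 620^2 = 384400 ≡ 219
546^16 ≡ 219^2 = 47961 ≡ 35
546^32 ≡ 35^2 = 1225 ≡ 452
546^64 ≡ 452^2 = 204304 ≡ 232
546^128 ≡ 232^2 = 53824 ≡ 487
546^256 ≡ 487^2 = 237169 ≡ 631
546^512 ≡ 631^2 = 398161 ≡ 66
591 = 512 + 64 + 8 + 4 + 2 + 1, so 546^591 ≡ 66·232·219·620·511·546 ≡ 268 (mod 773)
Right side y^r · r^s mod p:
545^2 = 297025 ≡ 193
545^4 ≡ 193^2 = 37249 ≡ 145
545^8 ≡ 145^2 = 21025 ≡ 154
545^16 ≡ 154^2 = 23716 ≡ 526
545^32 ≡ 526^2 = 276676 ≡ 715
545^64 ≡ 715^2 = 511225 ≡ 272
118 = 64 + 32 + 16 + 4 + 2, so 545^118 ≡ 272·715·526·145·193 ≡ 568 (mod 773)
118^2 = 13924 ≡ 10
118^4 ≡ 10^2 = 100
118^8 ≡ 100^2 = 10000 ≡ 724
118^16 ≡ 724^2 = 524176 ≡ 82
118^32 ≡ 82^2 = 6724 ≡ 540
118^64 ≡ 540^2 = 291600 ≡ 179
67 = 64 + 2 + 1, so 118^67 ≡ 179·10·118 ≡ 191 (mod 773)
568·191 = 108488 ≡ 268 (mod 773)
268 ≡ 268 (mod 773), so the signature is genuine.

genuine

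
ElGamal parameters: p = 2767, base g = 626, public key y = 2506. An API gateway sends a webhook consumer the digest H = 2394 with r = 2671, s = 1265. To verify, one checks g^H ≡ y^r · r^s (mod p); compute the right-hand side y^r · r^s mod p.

2506^2 = 6280036 ≡ 1713
2506^4 ≡ 1713^2 = 2934369 ≡ 1349
2506^8 ≡ 1349^2 = 1819801 ≡ 1882
2506^16 ≡ 1882^2 = 3541924 ≡ 164
2506^32 ≡ 164^2 = 26896 ≡ 1993
2506^64 ≡ 1993^2 = 3972049 ≡ 1404
2506^128 ≡ 1404^2 = 1971216 ≡ 1112
2506^256 ≡ 1112^2 = 1236544 ≡ 2462
2506^512 ≡ 2462^2 = 6061444 ≡ 1714
2506^1024 ≡ 1714^2 = 2937796 ≡ 2009
2506^2048 ≡ 2009^2 = 4036081 ≡ 1795
2671 = 2048 + 512 + 64 + 32 + 8 + 4 + 2 + 1, so 2506^2671 ≡ 1795·1714·1404·1993·1882·1349·1713·2506 ≡ 2665 (mod 2767)
2671^2 = 7134241 ≡ 915
2671^4 ≡ 915^2 = 837225 ≡ 1591
2671^8 ≡ 1591^2 = 2531281 ≡ 2243
2671^16 ≡ 2243^2 = 5031049 ≡ 643
2671^32 ≡ 643^2 = 413449 ≡ 1166
2671^64 ≡ 1166^2 = 1359556 ≡ 959
2671^128 ≡ 959^2 = 919681 ≡ 1037
2671^256 ≡ 1037^2 = 1075369 ≡ 1773
2671^512 ≡ 1773^2 = 3143529 ≡ 217
2671^1024 ≡ 217^2 = 47089 ≡ 50
1265 = 1024 + 128 + 64 + 32 + 16 + 1, so 2671^1265 ≡ 50·1037·959·1166·643·2671 ≡ 677 (mod 2767)
y^r · r^s ≡ 2665·677 = 1804205 ≡ 121 (mod 2767)

121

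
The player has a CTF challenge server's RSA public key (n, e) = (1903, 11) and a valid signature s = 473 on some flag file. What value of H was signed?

Squares mod 1903: s^1≡473, s^2≡1078, s^4≡1254, s^8≡638
11 = 8 + 2 + 1, so s^11 ≡ 638·1078·473 ≡ 231 (mod 1903)

231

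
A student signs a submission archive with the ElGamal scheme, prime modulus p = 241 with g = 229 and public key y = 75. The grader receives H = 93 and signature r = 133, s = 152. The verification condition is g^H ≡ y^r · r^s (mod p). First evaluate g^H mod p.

229^2 = 52441 ≡ 144
229^4 ≡ 144^2 = 20736 ≡ 10
229^8 ≡ 10^2 = 100
229^16 ≡ 100^2 = 10000 ≡ 119
229^32 ≡ 119^2 = 14161 ≡ 183
229^64 ≡ 183^2 = 33489 ≡ 231
93 = 64 + 16 + 8 + 4 + 1, so 229^93 ≡ 231·119·100·10·229 ≡ 27 (mod 241)

27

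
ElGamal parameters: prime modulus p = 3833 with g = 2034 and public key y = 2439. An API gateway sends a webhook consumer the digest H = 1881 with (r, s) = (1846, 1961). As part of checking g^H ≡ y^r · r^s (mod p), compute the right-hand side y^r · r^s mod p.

2403

2439^2 = 5948721 ≡ 3738
2439^4 ≡ 3738^2 = 13972644 ≡ 1359
2439^8 ≡ 1359^2 = 1846881 ≡ 3208
2439^16 ≡ 3208^2 = 10291264 ≡ 3492
2439^32 ≡ 3492^2 = 12194064 ≡ 1291
2439^64 ≡ 1291^2 = 1666681 ≡ 3159
2439^128 ≡ 3159^2 = 9979281 ≡ 1982
2439^256 ≡ 1982^2 = 3928324 ≡ 3332
2439^512 ≡ 3332^2 = 11102224 ≡ 1856
2439^1024 ≡ 1856^2 = 3444736 ≡ 2702
1846 = 1024 + 512 + 256 + 32 + 16 + 4 + 2, so 2439^1846 ≡ 2702·1856·3332·1291·3492·1359·3738 ≡ 2875 (mod 3833)
1846^2 = 3407716 ≡ 179
1846^4 ≡ 179^2 = 32041 ≡ 1377
1846^8 ≡ 1377^2 = 1896129 ≡ 2627
1846^16 ≡ 2627^2 = 6901129 ≡ 1729
1846^32 ≡ 1729^2 = 2989441 ≡ 3534
1846^64 ≡ 3534^2 = 12489156 ≡ 1242
1846^128 ≡ 1242^2 = 1542564 ≡ 1698
1846^256 ≡ 1698^2 = 2883204 ≡ 788
1846^512 ≡ 788^2 = 620944 ≡ 3831
1846^1024 ≡ 3831^2 = 14676561 ≡ 4
1961 = 1024 + 512 + 256 + 128 + 32 + 8 + 1, so 1846^1961 ≡ 4·3831·788·1698·3534·2627·1846 ≡ 1946 (mod 3833)
y^r · r^s ≡ 2875·1946 = 5594750 ≡ 2403 (mod 3833)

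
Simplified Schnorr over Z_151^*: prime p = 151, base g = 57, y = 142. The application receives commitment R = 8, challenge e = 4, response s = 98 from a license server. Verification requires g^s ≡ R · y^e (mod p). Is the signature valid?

valid

g^s mod p:
57^2 = 3249 ≡ 78
57^4 ≡ 78^2 = 6084 ≡ 44
57^8 ≡ 44^2 = 1936 ≡ 124
57^16 ≡ 124^2 = 15376 ≡ 125
57^32 ≡ 125^2 = 15625 ≡ 72
57^64 ≡ 72^2 = 5184 ≡ 50
98 = 64 + 32 + 2, so 57^98 ≡ 50·72·78 ≡ 91 (mod 151)
R · y^e mod p:
142^2 = 20164 ≡ 81
142^4 ≡ 81^2 = 6561 ≡ 68
8·68 = 544 ≡ 91 (mod 151)
91 ≡ 91 (mod 151); signature holds.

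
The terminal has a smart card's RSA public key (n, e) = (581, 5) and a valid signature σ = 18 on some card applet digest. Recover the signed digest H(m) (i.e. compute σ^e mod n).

156

σ^2 ≡ 18^2 = 324
σ^4 ≡ 324^2 = 104976 ≡ 396
5 = 4 + 1, so σ^5 ≡ 396·18 ≡ 156 (mod 581)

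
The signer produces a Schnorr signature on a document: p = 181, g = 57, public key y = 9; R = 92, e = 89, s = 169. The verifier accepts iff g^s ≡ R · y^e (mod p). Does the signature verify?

does not verify

g^s mod p:
57^2 = 3249 ≡ 172
57^4 ≡ 172^2 = 29584 ≡ 81
57^8 ≡ 81^2 = 6561 ≡ 45
57^16 ≡ 45^2 = 2025 ≡ 34
57^32 ≡ 34^2 = 1156 ≡ 70
57^64 ≡ 70^2 = 4900 ≡ 13
57^128 ≡ 13^2 = 169
169 = 128 + 32 + 8 + 1, so 57^169 ≡ 169·70·45·57 ≡ 24 (mod 181)
R · y^e mod p:
9^2 = 81
9^4 ≡ 81^2 = 6561 ≡ 45
9^8 ≡ 45^2 = 2025 ≡ 34
9^16 ≡ 34^2 = 1156 ≡ 70
9^32 ≡ 70^2 = 4900 ≡ 13
9^64 ≡ 13^2 = 169
89 = 64 + 16 + 8 + 1, so 9^89 ≡ 169·70·34·9 ≡ 161 (mod 181)
92·161 = 14812 ≡ 151 (mod 181)
24 ≠ 151; the check fails.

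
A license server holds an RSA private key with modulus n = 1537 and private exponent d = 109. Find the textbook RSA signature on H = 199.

Squares mod 1537: H^1≡199, H^2≡1176, H^4≡1213, H^8≡460, H^16≡1031, H^32≡894, H^64≡1533
109 = 64 + 32 + 8 + 4 + 1, so H^109 ≡ 1533·894·460·1213·199 ≡ 343 (mod 1537)

343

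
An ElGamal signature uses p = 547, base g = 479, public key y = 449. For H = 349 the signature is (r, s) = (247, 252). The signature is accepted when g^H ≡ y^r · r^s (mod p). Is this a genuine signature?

genuine

Left side g^H mod p:
479^2 = 229441 ≡ 248
479^4 ≡ 248^2 = 61504 ≡ 240
479^8 ≡ 240^2 = 57600 ≡ 165
479^16 ≡ 165^2 = 27225 ≡ 422
479^32 ≡ 422^2 = 178084 ≡ 309
479^64 ≡ 309^2 = 95481 ≡ 303
479^128 ≡ 303^2 = 91809 ≡ 460
479^256 ≡ 460^2 = 211600 ≡ 458
349 = 256 + 64 + 16 + 8 + 4 + 1, so 479^349 ≡ 458·303·422·165·240·479 ≡ 355 (mod 547)
Right side y^r · r^s mod p:
449^2 = 201601 ≡ 305
449^4 ≡ 305^2 = 93025 ≡ 35
449^8 ≡ 35^2 = 1225 ≡ 131
449^16 ≡ 131^2 = 17161 ≡ 204
449^32 ≡ 204^2 = 41616 ≡ 44
449^64 ≡ 44^2 = 1936 ≡ 295
449^128 ≡ 295^2 = 87025 ≡ 52
247 = 128 + 64 + 32 + 16 + 4 + 2 + 1, so 449^247 ≡ 52·295·44·204·35·305·449 ≡ 81 (mod 547)
247^2 = 61009 ≡ 292
247^4 ≡ 292^2 = 85264 ≡ 479
247^8 ≡ 479^2 = 229441 ≡ 248
247^16 ≡ 248^2 = 61504 ≡ 240
247^32 ≡ 240^2 = 57600 ≡ 165
247^64 ≡ 165^2 = 27225 ≡ 422
247^128 ≡ 422^2 = 178084 ≡ 309
252 = 128 + 64 + 32 + 16 + 8 + 4, so 247^252 ≡ 309·422·165·240·248·479 ≡ 261 (mod 547)
81·261 = 21141 ≡ 355 (mod 547)
355 ≡ 355 (mod 547), so the signature is genuine.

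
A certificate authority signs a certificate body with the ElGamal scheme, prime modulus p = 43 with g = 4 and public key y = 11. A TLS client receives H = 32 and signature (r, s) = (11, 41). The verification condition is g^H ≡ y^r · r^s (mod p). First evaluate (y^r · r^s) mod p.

41

11^11 mod 43 = 21
11^41 mod 43 = 4
y^r · r^s ≡ 21·4 = 84 ≡ 41 (mod 43)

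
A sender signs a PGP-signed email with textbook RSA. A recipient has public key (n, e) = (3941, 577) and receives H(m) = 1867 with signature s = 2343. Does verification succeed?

passes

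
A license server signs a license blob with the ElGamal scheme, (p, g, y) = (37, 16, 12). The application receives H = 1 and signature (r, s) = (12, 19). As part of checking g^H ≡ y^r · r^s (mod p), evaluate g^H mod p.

16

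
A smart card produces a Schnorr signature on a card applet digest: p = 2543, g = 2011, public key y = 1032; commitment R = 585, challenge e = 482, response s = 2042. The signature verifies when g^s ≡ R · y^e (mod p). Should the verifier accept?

accept

g^s mod p:
Squares mod 2543: 2011^1≡2011, 2011^2≡751, 2011^4≡1998, 2011^8≡2037, 2011^16≡1736, 2011^32≡241, 2011^64≡2135, 2011^128≡1169, 2011^256≡970, 2011^512≡2533, 2011^1024≡100
2042 = 1024 + 512 + 256 + 128 + 64 + 32 + 16 + 8 + 2, so 2011^2042 ≡ 100·2533·970·1169·2135·241·1736·2037·751 ≡ 396 (mod 2543)
R · y^e mod p:
Squares mod 2543: 1032^1≡1032, 1032^2≡2050, 1032^4≡1464, 1032^8≡2090, 1032^16≡1769, 1032^32≡1471, 1032^64≡2291, 1032^128≡2472, 1032^256≡2498
482 = 256 + 128 + 64 + 32 + 2, so 1032^482 ≡ 2498·2472·2291·1471·2050 ≡ 1057 (mod 2543)
585·1057 = 618345 ≡ 396 (mod 2543)
396 ≡ 396 (mod 2543); signature holds.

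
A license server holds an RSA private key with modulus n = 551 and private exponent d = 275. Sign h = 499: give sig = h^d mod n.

370

h^2 ≡ 499^2 = 249001 ≡ 500
h^4 ≡ 500^2 = 250000 ≡ 397
h^8 ≡ 397^2 = 157609 ≡ 23
h^16 ≡ 23^2 = 529
h^32 ≡ 529^2 = 279841 ≡ 484
h^64 ≡ 484^2 = 234256 ≡ 81
h^128 ≡ 81^2 = 6561 ≡ 500
h^256 ≡ 500^2 = 250000 ≡ 397
275 = 256 + 16 + 2 + 1, so h^275 ≡ 397·529·500·499 ≡ 370 (mod 551)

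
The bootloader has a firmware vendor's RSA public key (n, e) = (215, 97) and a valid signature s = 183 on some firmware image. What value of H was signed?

133

s^2 ≡ 183^2 = 33489 ≡ 164
s^4 ≡ 164^2 = 26896 ≡ 21
s^8 ≡ 21^2 = 441 ≡ 11
s^16 ≡ 11^2 = 121
s^32 ≡ 121^2 = 14641 ≡ 21
s^64 ≡ 21^2 = 441 ≡ 11
97 = 64 + 32 + 1, so s^97 ≡ 11·21·183 ≡ 133 (mod 215)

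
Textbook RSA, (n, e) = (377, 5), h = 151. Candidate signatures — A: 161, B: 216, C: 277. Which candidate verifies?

B

Candidate A: Squares mod 377: 161^1≡161, 161^2≡285, 161^4≡170; 5 = 4 + 1, so 161^5 ≡ 170·161 ≡ 226 (mod 377)
Candidate B: Squares mod 377: 216^1≡216, 216^2≡285, 216^4≡170; 5 = 4 + 1, so 216^5 ≡ 170·216 ≡ 151 (mod 377)
  → matches h = 151
Candidate C: Squares mod 377: 277^1≡277, 277^2≡198, 277^4≡373; 5 = 4 + 1, so 277^5 ≡ 373·277 ≡ 23 (mod 377)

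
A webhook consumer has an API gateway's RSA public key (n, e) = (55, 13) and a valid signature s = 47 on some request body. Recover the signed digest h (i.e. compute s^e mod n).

27

Squares mod 55: s^1≡47, s^2≡9, s^4≡26, s^8≡16
13 = 8 + 4 + 1, so s^13 ≡ 16·26·47 ≡ 27 (mod 55)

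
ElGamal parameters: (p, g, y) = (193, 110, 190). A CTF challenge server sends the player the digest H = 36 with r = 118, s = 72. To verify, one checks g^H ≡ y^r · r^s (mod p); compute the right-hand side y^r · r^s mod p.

9

190^118 mod 193 = 150
118^72 mod 193 = 112
y^r · r^s ≡ 150·112 = 16800 ≡ 9 (mod 193)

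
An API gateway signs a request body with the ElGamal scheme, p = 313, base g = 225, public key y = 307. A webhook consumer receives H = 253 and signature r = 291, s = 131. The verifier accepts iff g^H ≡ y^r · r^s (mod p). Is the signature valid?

Left side g^H mod p:
Squares mod 313: 225^1≡225, 225^2≡232, 225^4≡301, 225^8≡144, 225^16≡78, 225^32≡137, 225^64≡302, 225^128≡121
253 = 128 + 64 + 32 + 16 + 8 + 4 + 1, so 225^253 ≡ 121·302·137·78·144·301·225 ≡ 217 (mod 313)
Right side y^r · r^s mod p:
Squares mod 313: 307^1≡307, 307^2≡36, 307^4≡44, 307^8≡58, 307^16≡234, 307^32≡294, 307^64≡48, 307^128≡113, 307^256≡249
291 = 256 + 32 + 2 + 1, so 307^291 ≡ 249·294·36·307 ≡ 264 (mod 313)
Squares mod 313: 291^1≡291, 291^2≡171, 291^4≡132, 291^8≡209, 291^16≡174, 291^32≡228, 291^64≡26, 291^128≡50
131 = 128 + 2 + 1, so 291^131 ≡ 50·171·291 ≡ 13 (mod 313)
264·13 = 3432 ≡ 302 (mod 313)
217 ≠ 302, so verification fails.

invalid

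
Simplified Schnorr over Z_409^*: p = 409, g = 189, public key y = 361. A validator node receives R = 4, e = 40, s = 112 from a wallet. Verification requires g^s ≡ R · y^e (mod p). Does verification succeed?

g^s mod p:
189^112 mod 409 = 272
R · y^e mod p:
361^40 mod 409 = 341
4·341 = 1364 ≡ 137 (mod 409)
272 ≠ 137; the check fails.

fails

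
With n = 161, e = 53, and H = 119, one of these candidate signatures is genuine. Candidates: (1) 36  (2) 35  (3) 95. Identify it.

Candidate 1: Squares mod 161: 36^1≡36, 36^2≡8, 36^4≡64, 36^8≡71, 36^16≡50, 36^32≡85; 53 = 32 + 16 + 4 + 1, so 36^53 ≡ 85·50·64·36 ≡ 141 (mod 161)
Candidate 2: Squares mod 161: 35^1≡35, 35^2≡98, 35^4≡105, 35^8≡77, 35^16≡133, 35^32≡140; 53 = 32 + 16 + 4 + 1, so 35^53 ≡ 140·133·105·35 ≡ 119 (mod 161)
  → matches H = 119
Candidate 3: Squares mod 161: 95^1≡95, 95^2≡9, 95^4≡81, 95^8≡121, 95^16≡151, 95^32≡100; 53 = 32 + 16 + 4 + 1, so 95^53 ≡ 100·151·81·95 ≡ 156 (mod 161)

2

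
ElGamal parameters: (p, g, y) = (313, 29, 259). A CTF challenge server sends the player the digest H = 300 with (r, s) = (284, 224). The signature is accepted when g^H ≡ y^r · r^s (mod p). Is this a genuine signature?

Left side g^H mod p:
29^2 = 841 ≡ 215
29^4 ≡ 215^2 = 46225 ≡ 214
29^8 ≡ 214^2 = 45796 ≡ 98
29^16 ≡ 98^2 = 9604 ≡ 214
29^32 ≡ 214^2 = 45796 ≡ 98
29^64 ≡ 98^2 = 9604 ≡ 214
29^128 ≡ 214^2 = 45796 ≡ 98
29^256 ≡ 98^2 = 9604 ≡ 214
300 = 256 + 32 + 8 + 4, so 29^300 ≡ 214·98·98·214 ≡ 1 (mod 313)
Right side y^r · r^s mod p:
259^2 = 67081 ≡ 99
259^4 ≡ 99^2 = 9801 ≡ 98
259^8 ≡ 98^2 = 9604 ≡ 214
259^16 ≡ 214^2 = 45796 ≡ 98
259^32 ≡ 98^2 = 9604 ≡ 214
259^64 ≡ 214^2 = 45796 ≡ 98
259^128 ≡ 98^2 = 9604 ≡ 214
259^256 ≡ 214^2 = 45796 ≡ 98
284 = 256 + 16 + 8 + 4, so 259^284 ≡ 98·98·214·98 ≡ 214 (mod 313)
284^2 = 80656 ≡ 215
284^4 ≡ 215^2 = 46225 ≡ 214
284^8 ≡ 214^2 = 45796 ≡ 98
284^16 ≡ 98^2 = 9604 ≡ 214
284^32 ≡ 214^2 = 45796 ≡ 98
284^64 ≡ 98^2 = 9604 ≡ 214
284^128 ≡ 214^2 = 45796 ≡ 98
224 = 128 + 64 + 32, so 284^224 ≡ 98·214·98 ≡ 98 (mod 313)
214·98 = 20972 ≡ 1 (mod 313)
1 ≡ 1 (mod 313), so the signature is genuine.

genuine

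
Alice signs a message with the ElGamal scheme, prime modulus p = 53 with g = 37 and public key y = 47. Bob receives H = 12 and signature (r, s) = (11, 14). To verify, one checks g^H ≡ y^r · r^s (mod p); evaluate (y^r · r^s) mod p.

47^11 mod 53 = 28
11^14 mod 53 = 42
y^r · r^s ≡ 28·42 = 1176 ≡ 10 (mod 53)

10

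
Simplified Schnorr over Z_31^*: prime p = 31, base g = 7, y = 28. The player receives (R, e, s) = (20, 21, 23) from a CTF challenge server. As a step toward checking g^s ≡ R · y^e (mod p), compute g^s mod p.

10

7^2 = 49 ≡ 18
7^4 ≡ 18^2 = 324 ≡ 14
7^8 ≡ 14^2 = 196 ≡ 10
7^16 ≡ 10^2 = 100 ≡ 7
23 = 16 + 4 + 2 + 1, so 7^23 ≡ 7·14·18·7 ≡ 10 (mod 31)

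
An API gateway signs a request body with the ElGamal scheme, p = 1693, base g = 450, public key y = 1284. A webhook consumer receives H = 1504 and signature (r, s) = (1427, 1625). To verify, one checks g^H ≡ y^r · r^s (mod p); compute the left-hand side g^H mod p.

1454

450^2 = 202500 ≡ 1033
450^4 ≡ 1033^2 = 1067089 ≡ 499
450^8 ≡ 499^2 = 249001 ≡ 130
450^16 ≡ 130^2 = 16900 ≡ 1663
450^32 ≡ 1663^2 = 2765569 ≡ 900
450^64 ≡ 900^2 = 810000 ≡ 746
450^128 ≡ 746^2 = 556516 ≡ 1212
450^256 ≡ 1212^2 = 1468944 ≡ 1113
450^512 ≡ 1113^2 = 1238769 ≡ 1186
450^1024 ≡ 1186^2 = 1406596 ≡ 1406
1504 = 1024 + 256 + 128 + 64 + 32, so 450^1504 ≡ 1406·1113·1212·746·900 ≡ 1454 (mod 1693)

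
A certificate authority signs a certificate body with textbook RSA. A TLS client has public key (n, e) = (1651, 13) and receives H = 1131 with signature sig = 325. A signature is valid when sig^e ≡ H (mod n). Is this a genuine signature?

sig^2 ≡ 325^2 = 105625 ≡ 1612
sig^4 ≡ 1612^2 = 2598544 ≡ 1521
sig^8 ≡ 1521^2 = 2313441 ≡ 390
13 = 8 + 4 + 1, so sig^13 ≡ 390·1521·325 ≡ 1131 (mod 1651)
1131 = H, so the signature checks out.

genuine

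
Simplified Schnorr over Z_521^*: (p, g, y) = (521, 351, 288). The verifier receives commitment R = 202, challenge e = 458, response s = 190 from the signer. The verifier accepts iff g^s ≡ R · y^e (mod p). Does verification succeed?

fails

g^s mod p:
Squares mod 521: 351^1≡351, 351^2≡245, 351^4≡110, 351^8≡117, 351^16≡143, 351^32≡130, 351^64≡228, 351^128≡405
190 = 128 + 32 + 16 + 8 + 4 + 2, so 351^190 ≡ 405·130·143·117·110·245 ≡ 345 (mod 521)
R · y^e mod p:
Squares mod 521: 288^1≡288, 288^2≡105, 288^4≡84, 288^8≡283, 288^16≡376, 288^32≡185, 288^64≡360, 288^128≡392, 288^256≡490
458 = 256 + 128 + 64 + 8 + 2, so 288^458 ≡ 490·392·360·283·105 ≡ 22 (mod 521)
202·22 = 4444 ≡ 276 (mod 521)
345 ≠ 276; the check fails.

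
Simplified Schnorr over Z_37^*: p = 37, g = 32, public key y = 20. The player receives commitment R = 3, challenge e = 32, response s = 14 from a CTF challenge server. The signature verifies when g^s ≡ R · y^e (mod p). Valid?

g^s mod p:
32^2 = 1024 ≡ 25
32^4 ≡ 25^2 = 625 ≡ 33
32^8 ≡ 33^2 = 1089 ≡ 16
14 = 8 + 4 + 2, so 32^14 ≡ 16·33·25 ≡ 28 (mod 37)
R · y^e mod p:
20^2 = 400 ≡ 30
20^4 ≡ 30^2 = 900 ≡ 12
20^8 ≡ 12^2 = 144 ≡ 33
20^16 ≡ 33^2 = 1089 ≡ 16
20^32 ≡ 16^2 = 256 ≡ 34
3·34 = 102 ≡ 28 (mod 37)
28 ≡ 28 (mod 37); signature holds.

yes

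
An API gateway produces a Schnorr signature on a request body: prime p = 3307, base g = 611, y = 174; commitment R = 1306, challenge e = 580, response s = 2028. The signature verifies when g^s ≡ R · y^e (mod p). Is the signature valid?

invalid

g^s mod p:
611^2 = 373321 ≡ 2937
611^4 ≡ 2937^2 = 8625969 ≡ 1313
611^8 ≡ 1313^2 = 1723969 ≡ 1022
611^16 ≡ 1022^2 = 1044484 ≡ 2779
611^32 ≡ 2779^2 = 7722841 ≡ 996
611^64 ≡ 996^2 = 992016 ≡ 3223
611^128 ≡ 3223^2 = 10387729 ≡ 442
611^256 ≡ 442^2 = 195364 ≡ 251
611^512 ≡ 251^2 = 63001 ≡ 168
611^1024 ≡ 168^2 = 28224 ≡ 1768
2028 = 1024 + 512 + 256 + 128 + 64 + 32 + 8 + 4, so 611^2028 ≡ 1768·168·251·442·3223·996·1022·1313 ≡ 2729 (mod 3307)
R · y^e mod p:
174^2 = 30276 ≡ 513
174^4 ≡ 513^2 = 263169 ≡ 1916
174^8 ≡ 1916^2 = 3671056 ≡ 286
174^16 ≡ 286^2 = 81796 ≡ 2428
174^32 ≡ 2428^2 = 5895184 ≡ 2110
174^64 ≡ 2110^2 = 4452100 ≡ 878
174^128 ≡ 878^2 = 770884 ≡ 353
174^256 ≡ 353^2 = 124609 ≡ 2250
174^512 ≡ 2250^2 = 5062500 ≡ 2790
580 = 512 + 64 + 4, so 174^580 ≡ 2790·878·1916 ≡ 2249 (mod 3307)
1306·2249 = 2937194 ≡ 578 (mod 3307)
2729 ≠ 578; the check fails.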